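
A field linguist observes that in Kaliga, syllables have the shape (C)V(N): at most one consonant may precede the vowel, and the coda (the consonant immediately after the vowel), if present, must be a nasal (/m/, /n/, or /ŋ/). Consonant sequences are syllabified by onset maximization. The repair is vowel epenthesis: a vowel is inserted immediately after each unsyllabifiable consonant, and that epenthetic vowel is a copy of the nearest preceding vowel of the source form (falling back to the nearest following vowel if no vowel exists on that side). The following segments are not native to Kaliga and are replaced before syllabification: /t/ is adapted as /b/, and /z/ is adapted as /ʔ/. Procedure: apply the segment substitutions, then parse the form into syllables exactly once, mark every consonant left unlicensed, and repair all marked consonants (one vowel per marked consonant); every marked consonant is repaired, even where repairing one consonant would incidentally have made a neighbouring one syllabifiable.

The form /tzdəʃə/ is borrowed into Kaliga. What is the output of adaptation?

Substitution: /t/ → /b/, /z/ → /ʔ/, giving /bʔdəʃə/.
Syllabifying with onset maximization leaves /b/, /ʔ/ stranded (only a nasal (/m/, /n/, or /ŋ/) is licensed in coda position; onsets are limited to one consonant).
Each unlicensed consonant becomes the onset of a new syllable: /b/ → /bə/, /ʔ/ → /ʔə/.

bəʔədəʃə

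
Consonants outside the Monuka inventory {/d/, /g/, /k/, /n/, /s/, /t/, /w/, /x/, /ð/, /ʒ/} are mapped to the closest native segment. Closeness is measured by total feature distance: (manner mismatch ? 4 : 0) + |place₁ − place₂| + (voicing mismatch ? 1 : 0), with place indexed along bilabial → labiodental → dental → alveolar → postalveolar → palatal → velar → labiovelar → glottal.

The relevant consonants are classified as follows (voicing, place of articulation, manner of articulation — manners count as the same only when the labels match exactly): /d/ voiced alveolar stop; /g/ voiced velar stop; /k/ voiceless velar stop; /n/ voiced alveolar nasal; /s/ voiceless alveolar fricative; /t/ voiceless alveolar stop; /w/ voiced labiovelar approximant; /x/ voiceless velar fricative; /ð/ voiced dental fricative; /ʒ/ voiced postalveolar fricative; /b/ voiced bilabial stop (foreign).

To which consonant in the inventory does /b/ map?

/d/ is closest: same manner (stop), place distance 3 (bilabial→alveolar), same voicing; total 3. Next closest is /t/ at distance 4.

d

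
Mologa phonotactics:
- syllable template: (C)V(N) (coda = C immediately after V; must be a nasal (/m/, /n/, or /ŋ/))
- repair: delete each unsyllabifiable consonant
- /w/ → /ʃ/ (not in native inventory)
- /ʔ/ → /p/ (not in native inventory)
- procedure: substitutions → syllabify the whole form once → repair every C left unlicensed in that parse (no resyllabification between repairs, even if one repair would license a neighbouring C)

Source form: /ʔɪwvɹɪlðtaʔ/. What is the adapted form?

pɪɹɪta

Substitution: /ʔ/ → /p/, /w/ → /ʃ/, giving /pɪʃvɹɪlðtap/.
The consonants /ʃ/, /v/, /l/, /ð/, /p/ cannot be parsed into a legal (C)V(N) syllable (only a nasal (/m/, /n/, or /ŋ/) is licensed in coda position; onsets are limited to one consonant).
Deleting the stranded consonants removes /ʃ/, /v/, /l/, /ð/, /p/.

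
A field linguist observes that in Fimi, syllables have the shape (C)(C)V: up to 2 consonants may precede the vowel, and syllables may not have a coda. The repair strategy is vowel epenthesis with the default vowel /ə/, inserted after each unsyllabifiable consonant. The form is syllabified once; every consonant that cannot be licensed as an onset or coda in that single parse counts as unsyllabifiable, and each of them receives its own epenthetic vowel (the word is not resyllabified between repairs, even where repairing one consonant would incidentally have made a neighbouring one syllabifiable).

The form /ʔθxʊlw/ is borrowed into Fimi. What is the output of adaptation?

ʔəθxʊləwə

The consonants /ʔ/, /l/, /w/ cannot be parsed into a legal (C)(C)V syllable (no codas are permitted; onsets may contain at most 2 consonants).
Each unlicensed consonant becomes the onset of a new syllable: /ʔ/ → /ʔə/, /l/ → /lə/, /w/ → /wə/.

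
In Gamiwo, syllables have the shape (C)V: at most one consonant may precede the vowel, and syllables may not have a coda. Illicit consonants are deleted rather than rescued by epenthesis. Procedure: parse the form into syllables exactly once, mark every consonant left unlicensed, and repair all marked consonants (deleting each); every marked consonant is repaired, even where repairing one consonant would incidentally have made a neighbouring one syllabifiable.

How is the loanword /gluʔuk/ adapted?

luʔu

Syllabifying with onset maximization leaves /g/, /k/ stranded (no codas are permitted; onsets are limited to one consonant).
Each unlicensed consonant is deleted: /g/, /k/.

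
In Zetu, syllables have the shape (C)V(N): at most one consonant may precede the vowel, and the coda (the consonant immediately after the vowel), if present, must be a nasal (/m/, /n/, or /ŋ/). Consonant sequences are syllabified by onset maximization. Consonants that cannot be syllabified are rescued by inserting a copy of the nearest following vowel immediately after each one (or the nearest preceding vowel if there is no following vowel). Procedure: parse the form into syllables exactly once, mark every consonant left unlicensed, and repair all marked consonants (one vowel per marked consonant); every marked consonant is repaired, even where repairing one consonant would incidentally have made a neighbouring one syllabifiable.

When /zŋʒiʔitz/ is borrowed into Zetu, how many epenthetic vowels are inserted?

The unsyllabifiable consonants are /z/, /ŋ/, /t/, /z/; each receives one epenthetic vowel.

4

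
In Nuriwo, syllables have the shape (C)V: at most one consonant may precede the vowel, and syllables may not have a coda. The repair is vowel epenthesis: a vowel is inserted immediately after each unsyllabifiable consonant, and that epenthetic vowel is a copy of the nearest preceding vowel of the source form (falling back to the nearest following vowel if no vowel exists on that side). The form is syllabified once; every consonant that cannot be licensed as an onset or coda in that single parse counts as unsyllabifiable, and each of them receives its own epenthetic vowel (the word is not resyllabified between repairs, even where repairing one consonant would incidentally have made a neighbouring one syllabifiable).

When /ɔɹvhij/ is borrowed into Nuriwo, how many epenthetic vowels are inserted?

The unsyllabifiable consonants are /ɹ/, /v/, /j/; each receives one epenthetic vowel.

3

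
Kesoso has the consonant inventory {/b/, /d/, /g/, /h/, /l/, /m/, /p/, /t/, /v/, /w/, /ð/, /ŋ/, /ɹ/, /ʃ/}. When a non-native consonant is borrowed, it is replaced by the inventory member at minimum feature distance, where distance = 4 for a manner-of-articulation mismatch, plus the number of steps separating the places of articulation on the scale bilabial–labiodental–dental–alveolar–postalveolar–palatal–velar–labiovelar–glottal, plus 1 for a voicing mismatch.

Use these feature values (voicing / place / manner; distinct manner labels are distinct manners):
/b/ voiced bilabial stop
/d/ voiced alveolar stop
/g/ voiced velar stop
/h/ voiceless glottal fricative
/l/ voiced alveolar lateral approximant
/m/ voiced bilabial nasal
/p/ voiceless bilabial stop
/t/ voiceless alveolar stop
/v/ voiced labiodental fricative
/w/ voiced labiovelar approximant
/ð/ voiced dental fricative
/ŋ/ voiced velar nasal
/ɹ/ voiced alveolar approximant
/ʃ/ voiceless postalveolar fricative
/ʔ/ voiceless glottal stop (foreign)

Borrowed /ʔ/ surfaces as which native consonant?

g

/g/ is closest: same manner (stop), place distance 2 (glottal→velar), voicing differs (+1); total 3. Next closest is /h/ at distance 4.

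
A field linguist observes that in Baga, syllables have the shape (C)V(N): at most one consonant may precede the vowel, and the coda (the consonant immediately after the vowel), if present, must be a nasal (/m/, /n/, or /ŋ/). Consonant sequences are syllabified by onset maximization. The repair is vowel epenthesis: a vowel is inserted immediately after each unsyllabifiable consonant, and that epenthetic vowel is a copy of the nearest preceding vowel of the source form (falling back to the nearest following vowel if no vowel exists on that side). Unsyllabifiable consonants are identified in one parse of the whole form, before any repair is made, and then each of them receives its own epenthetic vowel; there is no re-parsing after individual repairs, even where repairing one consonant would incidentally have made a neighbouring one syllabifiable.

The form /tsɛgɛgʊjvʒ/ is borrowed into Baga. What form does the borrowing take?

Under (C)V(N), the unsyllabifiable consonants are /t/, /j/, /v/, /ʒ/ (only a nasal (/m/, /n/, or /ŋ/) is licensed in coda position; onsets are limited to one consonant).
Each unlicensed consonant becomes the onset of a new syllable: /t/ → /tɛ/, /j/ → /jʊ/, /v/ → /vʊ/, /ʒ/ → /ʒʊ/.

tɛsɛgɛgʊjʊvʊʒʊ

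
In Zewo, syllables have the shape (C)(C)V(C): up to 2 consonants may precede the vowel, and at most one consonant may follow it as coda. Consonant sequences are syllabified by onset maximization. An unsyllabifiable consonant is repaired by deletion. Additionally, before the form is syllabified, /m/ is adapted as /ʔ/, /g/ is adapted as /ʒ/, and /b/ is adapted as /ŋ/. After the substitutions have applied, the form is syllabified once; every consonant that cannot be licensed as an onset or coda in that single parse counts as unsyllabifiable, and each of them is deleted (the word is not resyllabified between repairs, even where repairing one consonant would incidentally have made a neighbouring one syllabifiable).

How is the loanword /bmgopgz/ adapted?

ʔʒop

Substitution: /b/ → /ŋ/, /m/ → /ʔ/, /g/ → /ʒ/, giving /ŋʔʒopʒz/.
Under (C)(C)V(C), the unsyllabifiable consonants are /ŋ/, /ʒ/, /z/ (at most one coda consonant is licensed; onsets may contain at most 2 consonants).
Deleting the stranded consonants removes /ŋ/, /ʒ/, /z/.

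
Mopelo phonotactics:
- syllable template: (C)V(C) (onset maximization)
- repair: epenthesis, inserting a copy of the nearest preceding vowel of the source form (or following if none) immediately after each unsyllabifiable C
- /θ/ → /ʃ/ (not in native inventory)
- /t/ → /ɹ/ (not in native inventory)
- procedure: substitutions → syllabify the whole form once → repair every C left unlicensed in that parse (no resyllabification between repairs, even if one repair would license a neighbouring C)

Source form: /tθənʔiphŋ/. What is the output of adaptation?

Substitution: /t/ → /ɹ/, /θ/ → /ʃ/, giving /ɹʃənʔiphŋ/.
Under (C)V(C), the unsyllabifiable consonants are /ɹ/, /h/, /ŋ/ (at most one coda consonant is licensed; onsets are limited to one consonant).
Epenthesis after each stranded consonant: /ɹ/ → /ɹə/, /h/ → /hi/, /ŋ/ → /ŋi/.

ɹəʃənʔiphiŋi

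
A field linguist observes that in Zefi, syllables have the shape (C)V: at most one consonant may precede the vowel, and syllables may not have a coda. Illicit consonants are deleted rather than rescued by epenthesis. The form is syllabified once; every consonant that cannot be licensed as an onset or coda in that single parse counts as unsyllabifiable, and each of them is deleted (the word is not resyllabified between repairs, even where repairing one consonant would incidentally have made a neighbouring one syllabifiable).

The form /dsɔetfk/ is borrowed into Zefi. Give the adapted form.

sɔe

Under (C)V, the unsyllabifiable consonants are /d/, /t/, /f/, /k/ (no codas are permitted; onsets are limited to one consonant).
Deletion applies to /d/, /t/, /f/, /k/.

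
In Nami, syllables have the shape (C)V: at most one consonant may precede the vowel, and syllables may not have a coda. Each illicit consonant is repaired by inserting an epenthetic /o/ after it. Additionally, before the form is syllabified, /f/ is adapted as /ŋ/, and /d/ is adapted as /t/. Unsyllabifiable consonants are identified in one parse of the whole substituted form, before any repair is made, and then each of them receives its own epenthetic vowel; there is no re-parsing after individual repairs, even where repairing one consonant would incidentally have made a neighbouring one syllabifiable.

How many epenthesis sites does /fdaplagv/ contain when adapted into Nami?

After substitution the input is /ŋtaplagv/.
The unsyllabifiable consonants are /ŋ/, /p/, /g/, /v/; each receives one epenthetic vowel.

4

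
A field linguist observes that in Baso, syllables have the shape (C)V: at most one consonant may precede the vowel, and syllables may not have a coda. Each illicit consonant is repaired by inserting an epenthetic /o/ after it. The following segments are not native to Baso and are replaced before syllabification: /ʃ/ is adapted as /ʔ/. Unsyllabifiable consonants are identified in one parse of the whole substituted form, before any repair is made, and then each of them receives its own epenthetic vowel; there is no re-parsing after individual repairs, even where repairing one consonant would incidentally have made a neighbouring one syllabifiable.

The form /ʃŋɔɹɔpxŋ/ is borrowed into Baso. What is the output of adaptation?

Substitution: /ʃ/ → /ʔ/, giving /ʔŋɔɹɔpxŋ/.
Under (C)V, the unsyllabifiable consonants are /ʔ/, /p/, /x/, /ŋ/ (no codas are permitted; onsets are limited to one consonant).
Epenthesis after each stranded consonant: /ʔ/ → /ʔo/, /p/ → /po/, /x/ → /xo/, /ŋ/ → /ŋo/.

ʔoŋɔɹɔpoxoŋo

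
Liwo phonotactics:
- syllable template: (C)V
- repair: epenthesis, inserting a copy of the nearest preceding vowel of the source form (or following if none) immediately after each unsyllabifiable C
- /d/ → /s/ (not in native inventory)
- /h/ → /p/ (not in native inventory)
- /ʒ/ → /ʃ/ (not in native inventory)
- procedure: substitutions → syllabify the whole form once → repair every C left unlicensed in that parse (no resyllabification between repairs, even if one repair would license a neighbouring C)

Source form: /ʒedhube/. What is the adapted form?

ʃesepube

Substitution: /ʒ/ → /ʃ/, /d/ → /s/, /h/ → /p/, giving /ʃespube/.
Syllabifying with onset maximization leaves /s/ stranded (no codas are permitted; onsets are limited to one consonant).
Epenthesis after each stranded consonant: /s/ → /se/.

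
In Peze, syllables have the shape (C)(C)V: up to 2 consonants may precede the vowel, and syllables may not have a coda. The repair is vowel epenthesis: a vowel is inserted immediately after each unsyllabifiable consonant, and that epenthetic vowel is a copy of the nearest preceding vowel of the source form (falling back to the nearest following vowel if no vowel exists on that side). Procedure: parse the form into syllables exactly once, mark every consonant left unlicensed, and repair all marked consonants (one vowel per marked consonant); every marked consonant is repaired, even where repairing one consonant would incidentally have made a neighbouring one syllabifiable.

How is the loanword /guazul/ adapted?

guazulu

Syllabifying with onset maximization leaves /l/ stranded (no codas are permitted; onsets may contain at most 2 consonants).
Inserting the epenthetic vowel yields /l/ → /lu/.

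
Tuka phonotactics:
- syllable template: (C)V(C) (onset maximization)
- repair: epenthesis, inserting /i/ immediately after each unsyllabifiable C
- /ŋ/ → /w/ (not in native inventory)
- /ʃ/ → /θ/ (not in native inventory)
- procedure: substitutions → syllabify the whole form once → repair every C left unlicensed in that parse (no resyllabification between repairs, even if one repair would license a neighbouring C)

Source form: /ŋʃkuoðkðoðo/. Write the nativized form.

Substitution: /ŋ/ → /w/, /ʃ/ → /θ/, giving /wθkuoðkðoðo/.
The consonants /w/, /θ/, /k/ cannot be parsed into a legal (C)V(C) syllable (at most one coda consonant is licensed; onsets are limited to one consonant).
Each unlicensed consonant becomes the onset of a new syllable: /w/ → /wi/, /θ/ → /θi/, /k/ → /ki/.

wiθikuoðkiðoðo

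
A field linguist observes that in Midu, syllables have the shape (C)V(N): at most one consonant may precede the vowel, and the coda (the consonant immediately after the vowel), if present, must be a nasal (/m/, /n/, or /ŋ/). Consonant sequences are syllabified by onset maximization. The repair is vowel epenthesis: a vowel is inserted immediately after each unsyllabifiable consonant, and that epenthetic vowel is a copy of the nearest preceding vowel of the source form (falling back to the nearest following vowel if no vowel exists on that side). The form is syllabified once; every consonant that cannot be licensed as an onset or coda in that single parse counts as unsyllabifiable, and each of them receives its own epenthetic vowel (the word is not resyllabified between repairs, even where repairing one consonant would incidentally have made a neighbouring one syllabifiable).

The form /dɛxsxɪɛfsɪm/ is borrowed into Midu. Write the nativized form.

dɛxɛsɛxɪɛfɛsɪm

The consonants /x/, /s/, /f/ cannot be parsed into a legal (C)V(N) syllable (only a nasal (/m/, /n/, or /ŋ/) is licensed in coda position; onsets are limited to one consonant).
Each unlicensed consonant becomes the onset of a new syllable: /x/ → /xɛ/, /s/ → /sɛ/, /f/ → /fɛ/.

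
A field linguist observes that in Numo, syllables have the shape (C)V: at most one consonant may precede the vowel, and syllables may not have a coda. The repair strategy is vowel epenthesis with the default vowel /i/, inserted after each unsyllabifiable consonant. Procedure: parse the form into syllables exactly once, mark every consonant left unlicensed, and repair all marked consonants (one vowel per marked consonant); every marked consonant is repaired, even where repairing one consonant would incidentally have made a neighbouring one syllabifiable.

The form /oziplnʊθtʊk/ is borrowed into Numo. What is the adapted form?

The consonants /p/, /l/, /θ/, /k/ cannot be parsed into a legal (C)V syllable (no codas are permitted; onsets are limited to one consonant).
Each unlicensed consonant becomes the onset of a new syllable: /p/ → /pi/, /l/ → /li/, /θ/ → /θi/, /k/ → /ki/.

ozipilinʊθitʊki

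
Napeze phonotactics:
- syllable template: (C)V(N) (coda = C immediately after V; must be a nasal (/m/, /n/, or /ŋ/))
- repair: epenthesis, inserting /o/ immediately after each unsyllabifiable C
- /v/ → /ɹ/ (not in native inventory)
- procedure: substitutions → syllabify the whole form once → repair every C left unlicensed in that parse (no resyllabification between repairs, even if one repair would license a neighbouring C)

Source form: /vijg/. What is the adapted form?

ɹijogo

Substitution: /v/ → /ɹ/, giving /ɹijg/.
Under (C)V(N), the unsyllabifiable consonants are /j/, /g/ (only a nasal (/m/, /n/, or /ŋ/) is licensed in coda position; onsets are limited to one consonant).
Epenthesis after each stranded consonant: /j/ → /jo/, /g/ → /go/.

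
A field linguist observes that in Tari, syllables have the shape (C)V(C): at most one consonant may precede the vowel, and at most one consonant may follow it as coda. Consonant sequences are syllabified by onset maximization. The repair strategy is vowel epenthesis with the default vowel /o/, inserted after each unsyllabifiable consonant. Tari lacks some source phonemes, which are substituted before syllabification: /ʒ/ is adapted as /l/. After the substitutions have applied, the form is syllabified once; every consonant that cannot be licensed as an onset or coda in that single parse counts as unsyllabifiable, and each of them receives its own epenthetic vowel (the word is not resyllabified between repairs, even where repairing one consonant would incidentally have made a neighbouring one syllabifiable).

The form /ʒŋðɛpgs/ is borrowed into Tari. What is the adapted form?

Substitution: /ʒ/ → /l/, giving /lŋðɛpgs/.
The consonants /l/, /ŋ/, /g/, /s/ cannot be parsed into a legal (C)V(C) syllable (at most one coda consonant is licensed; onsets are limited to one consonant).
Epenthesis after each stranded consonant: /l/ → /lo/, /ŋ/ → /ŋo/, /g/ → /go/, /s/ → /so/.

loŋoðɛpgoso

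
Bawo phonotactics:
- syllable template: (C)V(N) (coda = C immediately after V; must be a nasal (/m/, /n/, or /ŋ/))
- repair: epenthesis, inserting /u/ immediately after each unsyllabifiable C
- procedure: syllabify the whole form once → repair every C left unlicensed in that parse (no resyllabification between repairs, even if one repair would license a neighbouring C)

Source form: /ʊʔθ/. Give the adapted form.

ʊʔuθu

Under (C)V(N), the unsyllabifiable consonants are /ʔ/, /θ/ (only a nasal (/m/, /n/, or /ŋ/) is licensed in coda position; onsets are limited to one consonant).
Epenthesis after each stranded consonant: /ʔ/ → /ʔu/, /θ/ → /θu/.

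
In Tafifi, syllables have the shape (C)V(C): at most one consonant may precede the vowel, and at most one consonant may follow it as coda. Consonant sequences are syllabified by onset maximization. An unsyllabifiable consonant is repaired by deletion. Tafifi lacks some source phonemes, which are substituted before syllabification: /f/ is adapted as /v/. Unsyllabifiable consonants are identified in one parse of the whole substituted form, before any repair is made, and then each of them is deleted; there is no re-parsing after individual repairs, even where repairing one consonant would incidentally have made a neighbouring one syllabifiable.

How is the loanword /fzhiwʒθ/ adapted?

hiw

Substitution: /f/ → /v/, giving /vzhiwʒθ/.
The consonants /v/, /z/, /ʒ/, /θ/ cannot be parsed into a legal (C)V(C) syllable (at most one coda consonant is licensed; onsets are limited to one consonant).
Deletion applies to /v/, /z/, /ʒ/, /θ/.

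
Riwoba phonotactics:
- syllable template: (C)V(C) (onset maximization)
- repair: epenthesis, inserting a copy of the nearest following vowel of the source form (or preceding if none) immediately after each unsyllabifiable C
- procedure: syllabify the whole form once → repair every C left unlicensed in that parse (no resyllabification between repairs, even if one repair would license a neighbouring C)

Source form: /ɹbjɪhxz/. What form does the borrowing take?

Syllabifying with onset maximization leaves /ɹ/, /b/, /x/, /z/ stranded (at most one coda consonant is licensed; onsets are limited to one consonant).
Each unlicensed consonant becomes the onset of a new syllable: /ɹ/ → /ɹɪ/, /b/ → /bɪ/, /x/ → /xɪ/, /z/ → /zɪ/.

ɹɪbɪjɪhxɪzɪ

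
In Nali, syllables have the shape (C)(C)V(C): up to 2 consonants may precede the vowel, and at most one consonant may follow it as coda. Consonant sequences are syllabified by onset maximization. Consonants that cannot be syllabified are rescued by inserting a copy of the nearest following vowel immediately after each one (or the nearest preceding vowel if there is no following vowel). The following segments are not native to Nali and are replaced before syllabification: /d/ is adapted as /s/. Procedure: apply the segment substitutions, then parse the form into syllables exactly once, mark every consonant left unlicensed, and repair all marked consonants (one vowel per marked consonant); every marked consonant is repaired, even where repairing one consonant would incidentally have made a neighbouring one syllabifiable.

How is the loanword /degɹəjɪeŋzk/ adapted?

segɹəjɪeŋzeke

Substitution: /d/ → /s/, giving /segɹəjɪeŋzk/.
Syllabifying with onset maximization leaves /z/, /k/ stranded (at most one coda consonant is licensed; onsets may contain at most 2 consonants).
Each unlicensed consonant becomes the onset of a new syllable: /z/ → /ze/, /k/ → /ke/.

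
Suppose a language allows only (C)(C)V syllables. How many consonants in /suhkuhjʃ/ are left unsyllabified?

3

The consonants /h/, /j/, /ʃ/ cannot be parsed into a legal (C)(C)V syllable (no codas are permitted; onsets may contain at most 2 consonants).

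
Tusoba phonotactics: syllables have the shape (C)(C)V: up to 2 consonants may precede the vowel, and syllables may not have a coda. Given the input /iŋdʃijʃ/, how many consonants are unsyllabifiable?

3

The consonants /ŋ/, /j/, /ʃ/ cannot be parsed into a legal (C)(C)V syllable (no codas are permitted; onsets may contain at most 2 consonants).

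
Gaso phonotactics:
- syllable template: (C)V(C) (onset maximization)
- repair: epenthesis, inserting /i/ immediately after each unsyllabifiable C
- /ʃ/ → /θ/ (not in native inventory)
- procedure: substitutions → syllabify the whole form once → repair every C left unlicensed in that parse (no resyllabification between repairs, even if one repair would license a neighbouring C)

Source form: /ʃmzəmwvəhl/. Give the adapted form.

Substitution: /ʃ/ → /θ/, giving /θmzəmwvəhl/.
The consonants /θ/, /m/, /w/, /l/ cannot be parsed into a legal (C)V(C) syllable (at most one coda consonant is licensed; onsets are limited to one consonant).
Each unlicensed consonant becomes the onset of a new syllable: /θ/ → /θi/, /m/ → /mi/, /w/ → /wi/, /l/ → /li/.

θimizəmwivəhli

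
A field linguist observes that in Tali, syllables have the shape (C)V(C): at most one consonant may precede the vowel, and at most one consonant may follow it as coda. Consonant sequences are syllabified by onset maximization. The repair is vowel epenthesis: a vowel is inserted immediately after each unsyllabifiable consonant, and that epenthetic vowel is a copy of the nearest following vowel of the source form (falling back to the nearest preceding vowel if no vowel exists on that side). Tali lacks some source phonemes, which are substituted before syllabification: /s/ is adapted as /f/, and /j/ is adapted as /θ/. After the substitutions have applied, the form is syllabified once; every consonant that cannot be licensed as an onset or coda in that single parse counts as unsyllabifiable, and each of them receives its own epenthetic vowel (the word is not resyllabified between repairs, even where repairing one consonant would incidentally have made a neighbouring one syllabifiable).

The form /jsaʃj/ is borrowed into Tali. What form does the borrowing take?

θafaʃθa

Substitution: /j/ → /θ/, /s/ → /f/, giving /θfaʃθ/.
Under (C)V(C), the unsyllabifiable consonants are /θ/, /θ/ (at most one coda consonant is licensed; onsets are limited to one consonant).
Inserting the epenthetic vowel yields /θ/ → /θa/, /θ/ → /θa/.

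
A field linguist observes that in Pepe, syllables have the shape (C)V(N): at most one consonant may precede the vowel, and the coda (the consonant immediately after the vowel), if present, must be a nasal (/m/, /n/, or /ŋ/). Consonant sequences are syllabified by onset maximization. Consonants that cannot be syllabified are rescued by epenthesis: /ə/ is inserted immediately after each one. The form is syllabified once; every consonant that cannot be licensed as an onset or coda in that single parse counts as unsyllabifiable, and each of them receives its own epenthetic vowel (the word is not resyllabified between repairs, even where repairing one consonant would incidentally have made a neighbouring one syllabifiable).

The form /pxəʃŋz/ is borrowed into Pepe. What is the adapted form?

Under (C)V(N), the unsyllabifiable consonants are /p/, /ʃ/, /ŋ/, /z/ (only a nasal (/m/, /n/, or /ŋ/) is licensed in coda position; onsets are limited to one consonant).
Inserting the epenthetic vowel yields /p/ → /pə/, /ʃ/ → /ʃə/, /ŋ/ → /ŋə/, /z/ → /zə/.

pəxəʃəŋəzə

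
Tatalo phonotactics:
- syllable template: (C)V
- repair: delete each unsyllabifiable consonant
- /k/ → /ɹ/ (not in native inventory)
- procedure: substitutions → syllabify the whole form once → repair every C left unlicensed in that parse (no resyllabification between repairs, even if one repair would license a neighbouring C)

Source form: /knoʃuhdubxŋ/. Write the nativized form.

noʃudu

Substitution: /k/ → /ɹ/, giving /ɹnoʃuhdubxŋ/.
Syllabifying with onset maximization leaves /ɹ/, /h/, /b/, /x/, /ŋ/ stranded (no codas are permitted; onsets are limited to one consonant).
Deleting the stranded consonants removes /ɹ/, /h/, /b/, /x/, /ŋ/.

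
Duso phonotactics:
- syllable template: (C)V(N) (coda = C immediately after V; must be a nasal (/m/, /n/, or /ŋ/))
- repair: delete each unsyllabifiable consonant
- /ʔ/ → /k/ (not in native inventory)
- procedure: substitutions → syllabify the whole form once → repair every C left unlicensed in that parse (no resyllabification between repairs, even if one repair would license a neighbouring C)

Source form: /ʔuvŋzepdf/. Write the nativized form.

Substitution: /ʔ/ → /k/, giving /kuvŋzepdf/.
The consonants /v/, /ŋ/, /p/, /d/, /f/ cannot be parsed into a legal (C)V(N) syllable (only a nasal (/m/, /n/, or /ŋ/) is licensed in coda position; onsets are limited to one consonant).
Deletion applies to /v/, /ŋ/, /p/, /d/, /f/.

kuze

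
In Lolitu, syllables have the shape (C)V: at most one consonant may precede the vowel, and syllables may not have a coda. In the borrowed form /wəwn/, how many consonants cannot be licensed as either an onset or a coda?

The consonants /w/, /n/ cannot be parsed into a legal (C)V syllable (no codas are permitted; onsets are limited to one consonant).

2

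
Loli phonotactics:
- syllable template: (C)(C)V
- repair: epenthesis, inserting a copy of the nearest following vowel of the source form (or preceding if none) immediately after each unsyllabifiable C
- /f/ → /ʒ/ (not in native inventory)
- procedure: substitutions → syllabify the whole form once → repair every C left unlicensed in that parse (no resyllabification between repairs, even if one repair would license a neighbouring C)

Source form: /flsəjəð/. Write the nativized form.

ʒəlsəjəðə

Substitution: /f/ → /ʒ/, giving /ʒlsəjəð/.
The consonants /ʒ/, /ð/ cannot be parsed into a legal (C)(C)V syllable (no codas are permitted; onsets may contain at most 2 consonants).
Inserting the epenthetic vowel yields /ʒ/ → /ʒə/, /ð/ → /ðə/.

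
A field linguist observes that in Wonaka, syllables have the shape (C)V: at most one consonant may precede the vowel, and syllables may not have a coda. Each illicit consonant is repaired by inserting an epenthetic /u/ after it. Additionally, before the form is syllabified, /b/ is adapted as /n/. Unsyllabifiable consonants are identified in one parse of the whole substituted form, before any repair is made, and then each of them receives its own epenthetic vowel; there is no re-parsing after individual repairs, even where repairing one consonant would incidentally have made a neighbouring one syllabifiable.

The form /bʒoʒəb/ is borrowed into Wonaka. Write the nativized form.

Substitution: /b/ → /n/, giving /nʒoʒən/.
The consonants /n/, /n/ cannot be parsed into a legal (C)V syllable (no codas are permitted; onsets are limited to one consonant).
Each unlicensed consonant becomes the onset of a new syllable: /n/ → /nu/, /n/ → /nu/.

nuʒoʒənu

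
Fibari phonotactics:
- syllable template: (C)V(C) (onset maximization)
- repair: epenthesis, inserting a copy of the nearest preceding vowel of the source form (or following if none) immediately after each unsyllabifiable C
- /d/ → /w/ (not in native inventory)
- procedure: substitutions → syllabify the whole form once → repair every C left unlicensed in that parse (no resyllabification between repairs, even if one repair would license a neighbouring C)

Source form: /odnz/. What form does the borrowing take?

ownozo

Substitution: /d/ → /w/, giving /ownz/.
Under (C)V(C), the unsyllabifiable consonants are /n/, /z/ (at most one coda consonant is licensed; onsets are limited to one consonant).
Epenthesis after each stranded consonant: /n/ → /no/, /z/ → /zo/.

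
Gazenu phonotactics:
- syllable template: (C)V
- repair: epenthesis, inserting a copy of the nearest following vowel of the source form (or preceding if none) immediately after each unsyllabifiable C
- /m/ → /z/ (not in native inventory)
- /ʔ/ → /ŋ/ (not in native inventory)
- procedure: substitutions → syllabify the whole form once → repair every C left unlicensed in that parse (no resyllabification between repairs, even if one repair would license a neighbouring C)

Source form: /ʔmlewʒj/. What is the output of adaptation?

ŋezeleweʒeje

Substitution: /ʔ/ → /ŋ/, /m/ → /z/, giving /ŋzlewʒj/.
Syllabifying with onset maximization leaves /ŋ/, /z/, /w/, /ʒ/, /j/ stranded (no codas are permitted; onsets are limited to one consonant).
Each unlicensed consonant becomes the onset of a new syllable: /ŋ/ → /ŋe/, /z/ → /ze/, /w/ → /we/, /ʒ/ → /ʒe/, /j/ → /je/.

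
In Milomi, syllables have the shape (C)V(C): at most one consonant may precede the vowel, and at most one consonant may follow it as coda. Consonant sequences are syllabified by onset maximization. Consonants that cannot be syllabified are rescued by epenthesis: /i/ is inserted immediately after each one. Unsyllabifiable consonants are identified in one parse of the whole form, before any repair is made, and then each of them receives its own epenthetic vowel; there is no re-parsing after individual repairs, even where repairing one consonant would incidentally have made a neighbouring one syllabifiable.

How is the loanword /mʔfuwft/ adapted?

Under (C)V(C), the unsyllabifiable consonants are /m/, /ʔ/, /f/, /t/ (at most one coda consonant is licensed; onsets are limited to one consonant).
Each unlicensed consonant becomes the onset of a new syllable: /m/ → /mi/, /ʔ/ → /ʔi/, /f/ → /fi/, /t/ → /ti/.

miʔifuwfiti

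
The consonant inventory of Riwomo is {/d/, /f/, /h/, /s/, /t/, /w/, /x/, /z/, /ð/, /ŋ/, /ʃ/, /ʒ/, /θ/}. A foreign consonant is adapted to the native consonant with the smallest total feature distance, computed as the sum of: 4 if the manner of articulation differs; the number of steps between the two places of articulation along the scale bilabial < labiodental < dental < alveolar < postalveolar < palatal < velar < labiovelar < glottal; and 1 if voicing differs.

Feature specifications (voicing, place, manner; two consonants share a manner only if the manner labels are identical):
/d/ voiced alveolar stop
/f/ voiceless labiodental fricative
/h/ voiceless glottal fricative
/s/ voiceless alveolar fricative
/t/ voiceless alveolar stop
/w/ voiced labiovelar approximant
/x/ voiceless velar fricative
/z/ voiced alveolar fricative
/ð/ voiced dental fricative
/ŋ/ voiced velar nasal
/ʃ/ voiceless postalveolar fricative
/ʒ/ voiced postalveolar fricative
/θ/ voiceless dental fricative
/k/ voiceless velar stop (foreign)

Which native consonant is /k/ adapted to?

/t/ is closest: same manner (stop), place distance 3 (velar→alveolar), same voicing; total 3. Next closest is /d/ at distance 4.

t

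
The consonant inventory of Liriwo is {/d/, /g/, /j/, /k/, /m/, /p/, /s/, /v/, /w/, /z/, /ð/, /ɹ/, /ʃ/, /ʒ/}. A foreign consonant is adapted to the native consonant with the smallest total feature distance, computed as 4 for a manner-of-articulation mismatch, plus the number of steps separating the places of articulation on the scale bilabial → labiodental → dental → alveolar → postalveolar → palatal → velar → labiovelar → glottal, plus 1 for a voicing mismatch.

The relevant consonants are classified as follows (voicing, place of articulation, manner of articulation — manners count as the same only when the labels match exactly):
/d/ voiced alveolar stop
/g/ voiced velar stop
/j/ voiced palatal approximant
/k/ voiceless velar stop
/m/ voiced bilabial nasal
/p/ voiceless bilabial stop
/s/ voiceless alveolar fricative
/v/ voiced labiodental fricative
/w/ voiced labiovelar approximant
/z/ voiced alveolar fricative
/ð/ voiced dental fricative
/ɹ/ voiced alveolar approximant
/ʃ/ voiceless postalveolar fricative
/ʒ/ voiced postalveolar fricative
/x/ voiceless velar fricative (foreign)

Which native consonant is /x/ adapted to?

ʃ

/ʃ/ is closest: same manner (fricative), place distance 2 (velar→postalveolar), same voicing; total 2. Next closest is /s/ at distance 3.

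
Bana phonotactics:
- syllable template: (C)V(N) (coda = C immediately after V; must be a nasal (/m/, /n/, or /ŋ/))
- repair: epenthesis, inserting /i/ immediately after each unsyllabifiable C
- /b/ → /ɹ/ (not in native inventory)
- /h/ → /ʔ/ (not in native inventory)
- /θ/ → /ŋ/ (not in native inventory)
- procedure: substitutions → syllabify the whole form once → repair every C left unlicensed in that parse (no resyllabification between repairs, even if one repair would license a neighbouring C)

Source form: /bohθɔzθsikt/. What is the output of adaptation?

Substitution: /b/ → /ɹ/, /h/ → /ʔ/, /θ/ → /ŋ/, giving /ɹoʔŋɔzŋsikt/.
Syllabifying with onset maximization leaves /ʔ/, /z/, /ŋ/, /k/, /t/ stranded (only a nasal (/m/, /n/, or /ŋ/) is licensed in coda position; onsets are limited to one consonant).
Epenthesis after each stranded consonant: /ʔ/ → /ʔi/, /z/ → /zi/, /ŋ/ → /ŋi/, /k/ → /ki/, /t/ → /ti/.

ɹoʔiŋɔziŋisikiti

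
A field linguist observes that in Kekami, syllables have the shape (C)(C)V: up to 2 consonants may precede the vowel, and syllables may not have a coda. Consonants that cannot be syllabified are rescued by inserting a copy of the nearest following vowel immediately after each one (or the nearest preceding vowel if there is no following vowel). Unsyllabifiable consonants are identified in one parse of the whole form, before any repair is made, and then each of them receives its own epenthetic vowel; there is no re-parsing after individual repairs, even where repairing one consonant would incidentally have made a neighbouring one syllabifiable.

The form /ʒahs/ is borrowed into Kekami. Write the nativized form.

Syllabifying with onset maximization leaves /h/, /s/ stranded (no codas are permitted; onsets may contain at most 2 consonants).
Each unlicensed consonant becomes the onset of a new syllable: /h/ → /ha/, /s/ → /sa/.

ʒahasa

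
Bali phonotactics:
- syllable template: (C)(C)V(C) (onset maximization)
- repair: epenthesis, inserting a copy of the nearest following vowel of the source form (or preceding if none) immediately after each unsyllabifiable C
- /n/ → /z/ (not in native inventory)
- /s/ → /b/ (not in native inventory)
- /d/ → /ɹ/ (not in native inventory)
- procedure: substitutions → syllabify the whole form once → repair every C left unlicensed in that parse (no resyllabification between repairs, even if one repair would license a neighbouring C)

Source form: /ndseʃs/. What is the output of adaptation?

zeɹbeʃbe

Substitution: /n/ → /z/, /d/ → /ɹ/, /s/ → /b/, giving /zɹbeʃb/.
Syllabifying with onset maximization leaves /z/, /b/ stranded (at most one coda consonant is licensed; onsets may contain at most 2 consonants).
Each unlicensed consonant becomes the onset of a new syllable: /z/ → /ze/, /b/ → /be/.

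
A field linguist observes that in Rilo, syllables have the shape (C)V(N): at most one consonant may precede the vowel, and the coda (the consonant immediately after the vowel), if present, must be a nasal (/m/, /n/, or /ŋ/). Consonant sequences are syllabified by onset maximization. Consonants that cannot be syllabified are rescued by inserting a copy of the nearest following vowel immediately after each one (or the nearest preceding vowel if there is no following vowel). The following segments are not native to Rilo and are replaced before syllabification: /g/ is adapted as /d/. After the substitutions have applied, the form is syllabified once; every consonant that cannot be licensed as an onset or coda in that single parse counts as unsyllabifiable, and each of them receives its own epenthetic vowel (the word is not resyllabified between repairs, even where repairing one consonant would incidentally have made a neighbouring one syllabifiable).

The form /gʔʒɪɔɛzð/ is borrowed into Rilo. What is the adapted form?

Substitution: /g/ → /d/, giving /dʔʒɪɔɛzð/.
Syllabifying with onset maximization leaves /d/, /ʔ/, /z/, /ð/ stranded (only a nasal (/m/, /n/, or /ŋ/) is licensed in coda position; onsets are limited to one consonant).
Epenthesis after each stranded consonant: /d/ → /dɪ/, /ʔ/ → /ʔɪ/, /z/ → /zɛ/, /ð/ → /ðɛ/.

dɪʔɪʒɪɔɛzɛðɛ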